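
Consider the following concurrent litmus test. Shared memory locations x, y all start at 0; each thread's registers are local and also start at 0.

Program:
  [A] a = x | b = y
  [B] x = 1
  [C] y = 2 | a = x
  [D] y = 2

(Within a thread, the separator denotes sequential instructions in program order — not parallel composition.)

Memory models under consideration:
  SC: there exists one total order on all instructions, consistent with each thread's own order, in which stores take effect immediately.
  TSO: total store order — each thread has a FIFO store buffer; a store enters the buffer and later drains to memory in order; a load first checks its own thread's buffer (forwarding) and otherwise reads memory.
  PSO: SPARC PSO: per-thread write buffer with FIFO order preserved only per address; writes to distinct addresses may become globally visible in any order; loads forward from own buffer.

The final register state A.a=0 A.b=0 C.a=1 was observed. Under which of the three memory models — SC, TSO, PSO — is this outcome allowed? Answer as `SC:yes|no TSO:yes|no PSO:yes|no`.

SC:yes TSO:yes PSO:yes

outcome vector order: (A.a,A.b,C.a)
[SC] allowed = {<0 0 0> <0 0 1> <0 2 0> <0 2 1> <1 0 1> <1 2 0> <1 2 1>}
[TSO] allowed = {<0 0 0> <0 0 1> <0 2 0> <0 2 1> <1 0 0> <1 0 1> <1 2 0> <1 2 1>}
[PSO] allowed = {<0 0 0> <0 0 1> <0 2 0> <0 2 1> <1 0 0> <1 0 1> <1 2 0> <1 2 1>}
target <0 0 1> ∈ {SC,TSO,PSO}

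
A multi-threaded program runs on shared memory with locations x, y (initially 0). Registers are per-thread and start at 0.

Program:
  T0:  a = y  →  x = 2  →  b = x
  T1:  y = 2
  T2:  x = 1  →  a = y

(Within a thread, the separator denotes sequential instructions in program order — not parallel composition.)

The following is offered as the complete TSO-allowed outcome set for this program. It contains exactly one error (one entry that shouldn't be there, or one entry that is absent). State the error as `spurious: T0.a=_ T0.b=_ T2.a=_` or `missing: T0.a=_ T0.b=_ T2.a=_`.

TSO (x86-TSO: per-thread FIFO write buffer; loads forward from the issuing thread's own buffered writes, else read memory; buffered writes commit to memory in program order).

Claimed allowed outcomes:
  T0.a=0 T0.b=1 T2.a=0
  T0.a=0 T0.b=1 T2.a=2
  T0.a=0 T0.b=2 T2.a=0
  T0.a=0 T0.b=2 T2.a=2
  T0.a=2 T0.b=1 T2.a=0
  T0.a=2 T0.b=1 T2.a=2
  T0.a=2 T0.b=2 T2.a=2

missing: T0.a=2 T0.b=2 T2.a=0

outcome vector order: (T0.a,T0.b,T2.a)
TSO: 8 outcomes — {010; 012; 020; 022; 210; 212; 220; 222}
TSO∖claimed = {220}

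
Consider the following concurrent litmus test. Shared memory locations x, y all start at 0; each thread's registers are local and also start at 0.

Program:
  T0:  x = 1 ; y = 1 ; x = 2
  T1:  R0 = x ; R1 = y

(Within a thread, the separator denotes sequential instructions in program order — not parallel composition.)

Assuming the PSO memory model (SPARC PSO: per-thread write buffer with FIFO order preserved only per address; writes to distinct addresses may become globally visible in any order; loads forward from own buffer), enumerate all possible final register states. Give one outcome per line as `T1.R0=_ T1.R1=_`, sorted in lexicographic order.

outcome vector order: (T1.R0,T1.R1)
|PSO outcomes| = 6

T1.R0=0 T1.R1=0
T1.R0=0 T1.R1=1
T1.R0=1 T1.R1=0
T1.R0=1 T1.R1=1
T1.R0=2 T1.R1=0
T1.R0=2 T1.R1=1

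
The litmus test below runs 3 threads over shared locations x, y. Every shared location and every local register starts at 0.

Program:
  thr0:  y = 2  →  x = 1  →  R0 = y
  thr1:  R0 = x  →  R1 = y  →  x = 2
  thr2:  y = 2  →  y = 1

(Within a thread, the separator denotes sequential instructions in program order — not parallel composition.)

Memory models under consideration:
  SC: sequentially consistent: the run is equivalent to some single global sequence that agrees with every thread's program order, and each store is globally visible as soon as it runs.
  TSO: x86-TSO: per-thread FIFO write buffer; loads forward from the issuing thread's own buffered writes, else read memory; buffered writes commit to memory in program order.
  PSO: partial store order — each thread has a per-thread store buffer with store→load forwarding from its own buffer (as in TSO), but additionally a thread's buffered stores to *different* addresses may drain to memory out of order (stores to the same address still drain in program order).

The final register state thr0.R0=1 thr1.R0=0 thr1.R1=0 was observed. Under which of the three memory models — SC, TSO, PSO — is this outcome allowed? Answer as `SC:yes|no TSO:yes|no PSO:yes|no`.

outcome vector order: (thr0.R0,thr1.R0,thr1.R1)
under SC → (1,0,0); (1,0,1); (1,0,2); (1,1,1); (1,1,2); (2,0,0); (2,0,1); (2,0,2); (2,1,1); (2,1,2)
under TSO → (1,0,0); (1,0,1); (1,0,2); (1,1,1); (1,1,2); (2,0,0); (2,0,1); (2,0,2); (2,1,1); (2,1,2)
under PSO → (1,0,0); (1,0,1); (1,0,2); (1,1,0); (1,1,1); (1,1,2); (2,0,0); (2,0,1); (2,0,2); (2,1,0); (2,1,1); (2,1,2)
target (1,0,0) ∈ {SC,TSO,PSO}

SC:yes TSO:yes PSO:yes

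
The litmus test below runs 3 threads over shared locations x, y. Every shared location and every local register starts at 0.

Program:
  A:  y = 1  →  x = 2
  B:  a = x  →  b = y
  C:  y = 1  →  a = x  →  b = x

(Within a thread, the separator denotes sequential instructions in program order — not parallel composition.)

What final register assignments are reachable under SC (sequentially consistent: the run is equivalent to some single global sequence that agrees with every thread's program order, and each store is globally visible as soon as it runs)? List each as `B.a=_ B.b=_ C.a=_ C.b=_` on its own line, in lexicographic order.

B.a=0 B.b=0 C.a=0 C.b=0
B.a=0 B.b=0 C.a=0 C.b=2
B.a=0 B.b=0 C.a=2 C.b=2
B.a=0 B.b=1 C.a=0 C.b=0
B.a=0 B.b=1 C.a=0 C.b=2
B.a=0 B.b=1 C.a=2 C.b=2
B.a=2 B.b=1 C.a=0 C.b=0
B.a=2 B.b=1 C.a=0 C.b=2
B.a=2 B.b=1 C.a=2 C.b=2

outcome vector order: (B.a,B.b,C.a,C.b)
|SC outcomes| = 9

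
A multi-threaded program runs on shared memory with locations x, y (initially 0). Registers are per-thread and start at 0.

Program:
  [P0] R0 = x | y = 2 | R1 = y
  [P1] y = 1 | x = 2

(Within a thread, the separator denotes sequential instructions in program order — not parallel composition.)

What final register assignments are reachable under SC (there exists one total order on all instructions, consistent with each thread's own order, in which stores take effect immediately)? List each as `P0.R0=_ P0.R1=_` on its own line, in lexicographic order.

P0.R0=0 P0.R1=1
P0.R0=0 P0.R1=2
P0.R0=2 P0.R1=2

outcome vector order: (P0.R0,P0.R1)
|SC outcomes| = 3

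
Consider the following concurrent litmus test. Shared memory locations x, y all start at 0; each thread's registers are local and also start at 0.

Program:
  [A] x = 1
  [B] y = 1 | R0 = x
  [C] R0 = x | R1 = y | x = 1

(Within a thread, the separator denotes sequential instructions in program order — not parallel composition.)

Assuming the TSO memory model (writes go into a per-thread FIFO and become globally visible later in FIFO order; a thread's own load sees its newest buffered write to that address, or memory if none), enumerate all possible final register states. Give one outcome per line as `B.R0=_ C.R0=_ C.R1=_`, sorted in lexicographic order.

B.R0=0 C.R0=0 C.R1=0
B.R0=0 C.R0=0 C.R1=1
B.R0=0 C.R0=1 C.R1=0
B.R0=0 C.R0=1 C.R1=1
B.R0=1 C.R0=0 C.R1=0
B.R0=1 C.R0=0 C.R1=1
B.R0=1 C.R0=1 C.R1=0
B.R0=1 C.R0=1 C.R1=1

outcome vector order: (B.R0,C.R0,C.R1)
|TSO outcomes| = 8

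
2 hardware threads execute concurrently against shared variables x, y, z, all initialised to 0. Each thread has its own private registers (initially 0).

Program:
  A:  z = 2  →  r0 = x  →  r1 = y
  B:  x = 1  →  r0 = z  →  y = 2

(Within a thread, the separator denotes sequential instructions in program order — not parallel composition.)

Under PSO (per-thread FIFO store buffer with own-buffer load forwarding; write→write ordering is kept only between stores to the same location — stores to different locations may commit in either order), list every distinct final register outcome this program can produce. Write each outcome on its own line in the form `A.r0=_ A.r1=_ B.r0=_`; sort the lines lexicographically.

A.r0=0 A.r1=0 B.r0=0
A.r0=0 A.r1=0 B.r0=2
A.r0=0 A.r1=2 B.r0=0
A.r0=0 A.r1=2 B.r0=2
A.r0=1 A.r1=0 B.r0=0
A.r0=1 A.r1=0 B.r0=2
A.r0=1 A.r1=2 B.r0=0
A.r0=1 A.r1=2 B.r0=2

outcome vector order: (A.r0,A.r1,B.r0)
|PSO outcomes| = 8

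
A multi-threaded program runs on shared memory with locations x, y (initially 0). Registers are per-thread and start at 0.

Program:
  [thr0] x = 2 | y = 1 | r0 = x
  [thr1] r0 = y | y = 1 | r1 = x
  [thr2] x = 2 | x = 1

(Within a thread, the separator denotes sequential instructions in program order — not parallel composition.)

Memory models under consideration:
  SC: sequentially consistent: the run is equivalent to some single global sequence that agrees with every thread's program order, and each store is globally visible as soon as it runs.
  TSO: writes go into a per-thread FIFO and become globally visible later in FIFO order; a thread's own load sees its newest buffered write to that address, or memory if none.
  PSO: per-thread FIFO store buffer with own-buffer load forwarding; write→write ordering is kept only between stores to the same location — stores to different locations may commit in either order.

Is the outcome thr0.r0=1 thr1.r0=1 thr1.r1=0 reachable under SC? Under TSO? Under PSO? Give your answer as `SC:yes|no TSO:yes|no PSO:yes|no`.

outcome vector order: (thr0.r0,thr1.r0,thr1.r1)
SC (10): <1 0 0>, <1 0 1>, <1 0 2>, <1 1 1>, <1 1 2>, <2 0 0>, <2 0 1>, <2 0 2>, <2 1 1>, <2 1 2>
TSO (10): <1 0 0>, <1 0 1>, <1 0 2>, <1 1 1>, <1 1 2>, <2 0 0>, <2 0 1>, <2 0 2>, <2 1 1>, <2 1 2>
PSO (12): <1 0 0>, <1 0 1>, <1 0 2>, <1 1 0>, <1 1 1>, <1 1 2>, <2 0 0>, <2 0 1>, <2 0 2>, <2 1 0>, <2 1 1>, <2 1 2>
target <1 1 0> ∈ {PSO}

SC:no TSO:no PSO:yes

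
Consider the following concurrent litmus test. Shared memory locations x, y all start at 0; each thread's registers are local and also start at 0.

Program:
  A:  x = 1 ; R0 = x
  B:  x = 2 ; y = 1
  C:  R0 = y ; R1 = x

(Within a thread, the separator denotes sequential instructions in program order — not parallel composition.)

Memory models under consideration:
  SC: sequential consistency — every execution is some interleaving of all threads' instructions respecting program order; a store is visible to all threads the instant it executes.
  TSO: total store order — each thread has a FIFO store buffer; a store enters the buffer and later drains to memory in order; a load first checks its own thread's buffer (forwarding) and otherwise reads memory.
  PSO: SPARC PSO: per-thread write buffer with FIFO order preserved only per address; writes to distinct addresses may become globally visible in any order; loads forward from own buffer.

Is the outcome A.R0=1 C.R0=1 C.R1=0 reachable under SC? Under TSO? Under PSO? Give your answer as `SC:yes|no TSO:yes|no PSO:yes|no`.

SC:no TSO:no PSO:yes

outcome vector order: (A.R0,C.R0,C.R1)
SC (9): (1,0,0), (1,0,1), (1,0,2), (1,1,1), (1,1,2), (2,0,0), (2,0,1), (2,0,2), (2,1,2)
TSO (9): (1,0,0), (1,0,1), (1,0,2), (1,1,1), (1,1,2), (2,0,0), (2,0,1), (2,0,2), (2,1,2)
PSO (12): (1,0,0), (1,0,1), (1,0,2), (1,1,0), (1,1,1), (1,1,2), (2,0,0), (2,0,1), (2,0,2), (2,1,0), (2,1,1), (2,1,2)
target (1,1,0) ∈ {PSO}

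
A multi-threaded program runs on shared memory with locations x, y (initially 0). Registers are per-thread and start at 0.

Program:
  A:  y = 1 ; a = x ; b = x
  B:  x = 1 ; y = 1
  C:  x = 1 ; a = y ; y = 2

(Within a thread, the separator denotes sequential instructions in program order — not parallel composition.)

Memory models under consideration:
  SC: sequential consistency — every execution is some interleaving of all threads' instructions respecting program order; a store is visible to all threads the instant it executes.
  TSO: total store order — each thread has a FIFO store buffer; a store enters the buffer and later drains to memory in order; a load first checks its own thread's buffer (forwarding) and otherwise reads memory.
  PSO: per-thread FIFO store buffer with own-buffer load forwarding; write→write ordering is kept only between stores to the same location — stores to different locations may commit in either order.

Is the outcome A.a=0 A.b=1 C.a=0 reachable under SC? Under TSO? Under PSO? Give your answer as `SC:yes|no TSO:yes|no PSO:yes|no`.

outcome vector order: (A.a,A.b,C.a)
SC: 4 outcomes — {<0 0 1> <0 1 1> <1 1 0> <1 1 1>}
TSO: 6 outcomes — {<0 0 0> <0 0 1> <0 1 0> <0 1 1> <1 1 0> <1 1 1>}
PSO: 6 outcomes — {<0 0 0> <0 0 1> <0 1 0> <0 1 1> <1 1 0> <1 1 1>}
target <0 1 0> ∈ {TSO,PSO}

SC:no TSO:yes PSO:yes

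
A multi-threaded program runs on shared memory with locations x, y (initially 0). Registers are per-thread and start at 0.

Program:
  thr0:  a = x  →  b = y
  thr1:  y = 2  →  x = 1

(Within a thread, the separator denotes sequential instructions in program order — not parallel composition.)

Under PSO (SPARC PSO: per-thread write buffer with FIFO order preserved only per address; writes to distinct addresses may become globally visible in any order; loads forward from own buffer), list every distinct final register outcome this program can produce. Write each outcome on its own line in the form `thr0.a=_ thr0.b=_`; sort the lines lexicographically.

outcome vector order: (thr0.a,thr0.b)
|PSO outcomes| = 4

thr0.a=0 thr0.b=0
thr0.a=0 thr0.b=2
thr0.a=1 thr0.b=0
thr0.a=1 thr0.b=2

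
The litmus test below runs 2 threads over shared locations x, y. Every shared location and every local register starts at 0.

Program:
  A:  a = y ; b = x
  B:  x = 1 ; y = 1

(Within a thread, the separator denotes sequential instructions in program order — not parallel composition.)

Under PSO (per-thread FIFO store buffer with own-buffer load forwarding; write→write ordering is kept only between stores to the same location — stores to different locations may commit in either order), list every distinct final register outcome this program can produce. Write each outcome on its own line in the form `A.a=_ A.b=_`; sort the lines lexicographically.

outcome vector order: (A.a,A.b)
|PSO outcomes| = 4

A.a=0 A.b=0
A.a=0 A.b=1
A.a=1 A.b=0
A.a=1 A.b=1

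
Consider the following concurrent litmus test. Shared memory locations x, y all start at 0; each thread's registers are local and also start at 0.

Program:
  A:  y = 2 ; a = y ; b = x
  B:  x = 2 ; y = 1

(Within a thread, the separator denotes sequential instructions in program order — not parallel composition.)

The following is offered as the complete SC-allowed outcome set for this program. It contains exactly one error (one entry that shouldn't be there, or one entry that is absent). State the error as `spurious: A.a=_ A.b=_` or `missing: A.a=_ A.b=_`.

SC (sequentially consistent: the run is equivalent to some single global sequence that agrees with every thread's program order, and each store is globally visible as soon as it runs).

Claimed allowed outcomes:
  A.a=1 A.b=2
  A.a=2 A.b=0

outcome vector order: (A.a,A.b)
under SC → (1,2) (2,0) (2,2)
SC∖claimed = {(2,2)}

missing: A.a=2 A.b=2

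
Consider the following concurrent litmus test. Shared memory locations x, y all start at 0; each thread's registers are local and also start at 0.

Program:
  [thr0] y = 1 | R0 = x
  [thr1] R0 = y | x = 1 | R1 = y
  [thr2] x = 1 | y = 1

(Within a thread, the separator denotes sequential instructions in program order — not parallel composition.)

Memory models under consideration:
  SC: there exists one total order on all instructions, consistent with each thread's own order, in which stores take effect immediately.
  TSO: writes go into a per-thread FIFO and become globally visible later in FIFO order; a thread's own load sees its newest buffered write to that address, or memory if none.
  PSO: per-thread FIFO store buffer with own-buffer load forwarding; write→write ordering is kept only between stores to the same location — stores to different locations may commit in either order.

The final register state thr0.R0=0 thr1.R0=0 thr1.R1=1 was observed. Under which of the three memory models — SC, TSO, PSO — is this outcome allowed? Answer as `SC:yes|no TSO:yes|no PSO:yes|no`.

outcome vector order: (thr0.R0,thr1.R0,thr1.R1)
under SC → <0 0 1> <0 1 1> <1 0 0> <1 0 1> <1 1 1>
under TSO → <0 0 0> <0 0 1> <0 1 1> <1 0 0> <1 0 1> <1 1 1>
under PSO → <0 0 0> <0 0 1> <0 1 1> <1 0 0> <1 0 1> <1 1 1>
target <0 0 1> ∈ {SC,TSO,PSO}

SC:yes TSO:yes PSO:yes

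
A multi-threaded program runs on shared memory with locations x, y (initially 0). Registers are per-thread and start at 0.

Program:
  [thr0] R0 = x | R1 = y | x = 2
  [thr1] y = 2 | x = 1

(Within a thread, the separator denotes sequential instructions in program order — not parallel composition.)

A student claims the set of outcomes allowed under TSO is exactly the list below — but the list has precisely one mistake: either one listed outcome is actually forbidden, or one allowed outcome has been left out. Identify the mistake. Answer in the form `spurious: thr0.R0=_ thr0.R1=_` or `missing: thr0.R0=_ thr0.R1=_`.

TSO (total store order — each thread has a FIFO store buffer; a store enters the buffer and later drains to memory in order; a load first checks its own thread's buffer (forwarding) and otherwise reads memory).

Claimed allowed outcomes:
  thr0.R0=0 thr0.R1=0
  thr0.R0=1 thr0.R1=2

outcome vector order: (thr0.R0,thr0.R1)
TSO (3): 00 02 12
TSO∖claimed = {02}

missing: thr0.R0=0 thr0.R1=2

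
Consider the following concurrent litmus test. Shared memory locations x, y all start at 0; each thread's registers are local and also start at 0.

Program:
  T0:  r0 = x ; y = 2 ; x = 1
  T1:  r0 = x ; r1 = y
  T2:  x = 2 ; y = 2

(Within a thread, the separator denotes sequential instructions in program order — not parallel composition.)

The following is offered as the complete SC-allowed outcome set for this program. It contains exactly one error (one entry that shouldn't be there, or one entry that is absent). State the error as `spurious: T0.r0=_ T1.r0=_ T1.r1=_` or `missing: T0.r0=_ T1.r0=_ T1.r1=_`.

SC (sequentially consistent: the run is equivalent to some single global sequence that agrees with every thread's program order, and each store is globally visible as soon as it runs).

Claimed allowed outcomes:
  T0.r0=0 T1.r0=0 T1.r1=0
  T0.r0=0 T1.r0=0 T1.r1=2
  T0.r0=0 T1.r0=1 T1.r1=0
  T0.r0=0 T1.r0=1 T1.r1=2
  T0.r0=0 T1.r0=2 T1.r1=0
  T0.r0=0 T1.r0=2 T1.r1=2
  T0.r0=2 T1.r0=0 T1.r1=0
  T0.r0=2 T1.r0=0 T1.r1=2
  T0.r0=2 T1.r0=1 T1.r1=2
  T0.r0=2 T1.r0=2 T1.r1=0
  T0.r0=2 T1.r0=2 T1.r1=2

spurious: T0.r0=0 T1.r0=1 T1.r1=0

outcome vector order: (T0.r0,T1.r0,T1.r1)
SC (10): <0 0 0> <0 0 2> <0 1 2> <0 2 0> <0 2 2> <2 0 0> <2 0 2> <2 1 2> <2 2 0> <2 2 2>
claimed∖SC = {<0 1 0>}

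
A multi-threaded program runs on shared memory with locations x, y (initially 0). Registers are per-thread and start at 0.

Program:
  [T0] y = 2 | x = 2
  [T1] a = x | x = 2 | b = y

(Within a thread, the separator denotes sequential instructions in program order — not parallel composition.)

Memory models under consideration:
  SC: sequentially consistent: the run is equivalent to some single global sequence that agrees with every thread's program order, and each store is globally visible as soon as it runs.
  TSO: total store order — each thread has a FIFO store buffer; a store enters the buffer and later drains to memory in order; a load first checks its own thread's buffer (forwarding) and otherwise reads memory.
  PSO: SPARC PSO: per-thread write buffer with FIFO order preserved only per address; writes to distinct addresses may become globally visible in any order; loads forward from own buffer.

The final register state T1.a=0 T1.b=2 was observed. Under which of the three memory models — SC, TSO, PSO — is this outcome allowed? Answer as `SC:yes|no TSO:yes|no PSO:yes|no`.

SC:yes TSO:yes PSO:yes

outcome vector order: (T1.a,T1.b)
SC: 3 outcomes — {0/0 0/2 2/2}
TSO: 3 outcomes — {0/0 0/2 2/2}
PSO: 4 outcomes — {0/0 0/2 2/0 2/2}
target 0/2 ∈ {SC,TSO,PSO}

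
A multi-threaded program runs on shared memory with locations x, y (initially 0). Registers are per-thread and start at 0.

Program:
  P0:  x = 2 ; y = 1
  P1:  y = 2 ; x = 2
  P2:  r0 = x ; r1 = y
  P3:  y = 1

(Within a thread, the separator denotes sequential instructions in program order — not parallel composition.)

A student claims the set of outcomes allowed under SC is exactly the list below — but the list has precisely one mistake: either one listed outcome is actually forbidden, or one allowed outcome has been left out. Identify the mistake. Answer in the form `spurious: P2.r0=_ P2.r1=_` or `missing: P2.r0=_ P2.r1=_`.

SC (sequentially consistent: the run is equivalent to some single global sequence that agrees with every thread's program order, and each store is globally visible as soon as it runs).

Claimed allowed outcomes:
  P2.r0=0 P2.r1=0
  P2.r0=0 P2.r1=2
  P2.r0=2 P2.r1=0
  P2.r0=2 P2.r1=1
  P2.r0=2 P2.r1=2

missing: P2.r0=0 P2.r1=1

outcome vector order: (P2.r0,P2.r1)
SC: 6 outcomes — {00; 01; 02; 20; 21; 22}
SC∖claimed = {01}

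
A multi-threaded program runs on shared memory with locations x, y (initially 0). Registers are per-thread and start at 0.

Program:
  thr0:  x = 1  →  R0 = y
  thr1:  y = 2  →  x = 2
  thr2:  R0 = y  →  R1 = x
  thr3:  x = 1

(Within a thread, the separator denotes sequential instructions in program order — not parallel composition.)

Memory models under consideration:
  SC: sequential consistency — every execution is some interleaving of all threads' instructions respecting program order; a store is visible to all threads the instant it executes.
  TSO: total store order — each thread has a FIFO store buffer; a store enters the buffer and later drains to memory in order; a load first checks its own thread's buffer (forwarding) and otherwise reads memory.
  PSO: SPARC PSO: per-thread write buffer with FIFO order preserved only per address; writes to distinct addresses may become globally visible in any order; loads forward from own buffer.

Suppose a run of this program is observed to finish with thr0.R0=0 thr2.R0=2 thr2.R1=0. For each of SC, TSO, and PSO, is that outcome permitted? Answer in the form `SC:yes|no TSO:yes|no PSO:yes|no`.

outcome vector order: (thr0.R0,thr2.R0,thr2.R1)
SC (11): 0/0/0; 0/0/1; 0/0/2; 0/2/1; 0/2/2; 2/0/0; 2/0/1; 2/0/2; 2/2/0; 2/2/1; 2/2/2
TSO (12): 0/0/0; 0/0/1; 0/0/2; 0/2/0; 0/2/1; 0/2/2; 2/0/0; 2/0/1; 2/0/2; 2/2/0; 2/2/1; 2/2/2
PSO (12): 0/0/0; 0/0/1; 0/0/2; 0/2/0; 0/2/1; 0/2/2; 2/0/0; 2/0/1; 2/0/2; 2/2/0; 2/2/1; 2/2/2
target 0/2/0 ∈ {TSO,PSO}

SC:no TSO:yes PSO:yes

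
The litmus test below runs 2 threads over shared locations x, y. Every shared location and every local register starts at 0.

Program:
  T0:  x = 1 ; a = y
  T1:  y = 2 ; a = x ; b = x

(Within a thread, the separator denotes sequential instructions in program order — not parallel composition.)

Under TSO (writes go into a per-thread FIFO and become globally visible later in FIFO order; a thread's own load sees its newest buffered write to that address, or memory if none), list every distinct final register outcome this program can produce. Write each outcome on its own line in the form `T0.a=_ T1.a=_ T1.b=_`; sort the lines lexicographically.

outcome vector order: (T0.a,T1.a,T1.b)
|TSO outcomes| = 6

T0.a=0 T1.a=0 T1.b=0
T0.a=0 T1.a=0 T1.b=1
T0.a=0 T1.a=1 T1.b=1
T0.a=2 T1.a=0 T1.b=0
T0.a=2 T1.a=0 T1.b=1
T0.a=2 T1.a=1 T1.b=1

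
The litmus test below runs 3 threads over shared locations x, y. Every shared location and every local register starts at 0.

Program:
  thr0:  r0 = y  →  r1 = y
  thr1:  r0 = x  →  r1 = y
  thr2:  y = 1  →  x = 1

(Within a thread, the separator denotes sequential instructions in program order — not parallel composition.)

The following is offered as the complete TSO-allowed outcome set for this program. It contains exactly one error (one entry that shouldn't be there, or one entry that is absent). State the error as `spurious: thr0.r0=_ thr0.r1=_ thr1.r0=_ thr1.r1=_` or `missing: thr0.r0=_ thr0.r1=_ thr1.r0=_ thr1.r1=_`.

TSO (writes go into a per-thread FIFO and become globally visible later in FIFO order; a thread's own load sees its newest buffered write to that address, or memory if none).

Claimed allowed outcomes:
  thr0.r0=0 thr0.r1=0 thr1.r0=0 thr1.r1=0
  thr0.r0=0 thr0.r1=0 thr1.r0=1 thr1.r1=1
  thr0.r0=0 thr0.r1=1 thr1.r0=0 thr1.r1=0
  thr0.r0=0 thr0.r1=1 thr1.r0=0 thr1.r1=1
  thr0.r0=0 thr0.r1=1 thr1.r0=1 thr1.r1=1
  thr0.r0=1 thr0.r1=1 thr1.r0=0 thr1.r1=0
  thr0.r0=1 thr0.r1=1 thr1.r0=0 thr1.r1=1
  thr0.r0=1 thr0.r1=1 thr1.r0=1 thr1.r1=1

missing: thr0.r0=0 thr0.r1=0 thr1.r0=0 thr1.r1=1

outcome vector order: (thr0.r0,thr0.r1,thr1.r0,thr1.r1)
under TSO → <0 0 0 0>, <0 0 0 1>, <0 0 1 1>, <0 1 0 0>, <0 1 0 1>, <0 1 1 1>, <1 1 0 0>, <1 1 0 1>, <1 1 1 1>
TSO∖claimed = {<0 0 0 1>}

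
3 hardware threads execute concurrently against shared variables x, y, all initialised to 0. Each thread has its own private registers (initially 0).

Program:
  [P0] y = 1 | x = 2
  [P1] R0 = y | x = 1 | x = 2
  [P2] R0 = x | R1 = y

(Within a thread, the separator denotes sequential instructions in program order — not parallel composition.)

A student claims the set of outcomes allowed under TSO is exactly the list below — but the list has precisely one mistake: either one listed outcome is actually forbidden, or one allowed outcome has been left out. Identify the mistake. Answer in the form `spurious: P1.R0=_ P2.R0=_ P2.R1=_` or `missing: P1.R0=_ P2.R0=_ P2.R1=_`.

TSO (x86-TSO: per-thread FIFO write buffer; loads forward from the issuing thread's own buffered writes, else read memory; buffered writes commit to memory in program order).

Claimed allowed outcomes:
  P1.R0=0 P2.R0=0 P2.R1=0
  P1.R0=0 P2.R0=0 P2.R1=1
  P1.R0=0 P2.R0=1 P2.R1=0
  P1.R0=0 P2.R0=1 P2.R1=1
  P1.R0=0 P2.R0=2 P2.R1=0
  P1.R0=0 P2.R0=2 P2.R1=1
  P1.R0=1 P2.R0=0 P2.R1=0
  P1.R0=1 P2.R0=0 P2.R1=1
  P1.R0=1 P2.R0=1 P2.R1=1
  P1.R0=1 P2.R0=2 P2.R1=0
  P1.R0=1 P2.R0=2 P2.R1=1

outcome vector order: (P1.R0,P2.R0,P2.R1)
TSO (10): <0 0 0>, <0 0 1>, <0 1 0>, <0 1 1>, <0 2 0>, <0 2 1>, <1 0 0>, <1 0 1>, <1 1 1>, <1 2 1>
claimed∖TSO = {<1 2 0>}

spurious: P1.R0=1 P2.R0=2 P2.R1=0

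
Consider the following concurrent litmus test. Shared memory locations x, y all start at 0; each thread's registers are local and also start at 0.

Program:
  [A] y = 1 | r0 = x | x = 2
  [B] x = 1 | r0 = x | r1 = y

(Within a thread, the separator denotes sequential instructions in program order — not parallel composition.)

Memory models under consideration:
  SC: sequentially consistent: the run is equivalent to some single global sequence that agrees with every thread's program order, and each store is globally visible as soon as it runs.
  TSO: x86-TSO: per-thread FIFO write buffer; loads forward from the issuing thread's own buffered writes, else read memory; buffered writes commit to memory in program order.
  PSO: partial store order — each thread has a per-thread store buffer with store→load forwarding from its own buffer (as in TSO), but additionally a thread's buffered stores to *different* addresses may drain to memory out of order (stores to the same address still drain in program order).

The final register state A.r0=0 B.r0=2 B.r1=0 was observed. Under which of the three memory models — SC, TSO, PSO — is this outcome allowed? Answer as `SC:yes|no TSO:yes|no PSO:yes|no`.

SC:no TSO:no PSO:yes

outcome vector order: (A.r0,B.r0,B.r1)
SC: 5 outcomes — {<0 1 1>, <0 2 1>, <1 1 0>, <1 1 1>, <1 2 1>}
TSO: 6 outcomes — {<0 1 0>, <0 1 1>, <0 2 1>, <1 1 0>, <1 1 1>, <1 2 1>}
PSO: 8 outcomes — {<0 1 0>, <0 1 1>, <0 2 0>, <0 2 1>, <1 1 0>, <1 1 1>, <1 2 0>, <1 2 1>}
target <0 2 0> ∈ {PSO}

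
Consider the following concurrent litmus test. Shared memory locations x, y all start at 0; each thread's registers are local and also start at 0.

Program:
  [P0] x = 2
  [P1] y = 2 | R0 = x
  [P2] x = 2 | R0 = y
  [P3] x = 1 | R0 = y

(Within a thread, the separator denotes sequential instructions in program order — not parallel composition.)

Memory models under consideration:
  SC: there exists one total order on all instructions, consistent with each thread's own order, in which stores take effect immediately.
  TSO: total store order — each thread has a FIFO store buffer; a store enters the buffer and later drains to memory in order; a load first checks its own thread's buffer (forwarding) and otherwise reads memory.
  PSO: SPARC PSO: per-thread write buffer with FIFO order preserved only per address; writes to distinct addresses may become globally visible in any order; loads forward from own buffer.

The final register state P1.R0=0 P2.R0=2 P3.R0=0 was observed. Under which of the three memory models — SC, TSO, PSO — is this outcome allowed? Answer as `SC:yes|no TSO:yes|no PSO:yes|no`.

outcome vector order: (P1.R0,P2.R0,P3.R0)
SC: 9 outcomes — {<0 2 2> <1 0 0> <1 0 2> <1 2 0> <1 2 2> <2 0 0> <2 0 2> <2 2 0> <2 2 2>}
TSO: 12 outcomes — {<0 0 0> <0 0 2> <0 2 0> <0 2 2> <1 0 0> <1 0 2> <1 2 0> <1 2 2> <2 0 0> <2 0 2> <2 2 0> <2 2 2>}
PSO: 12 outcomes — {<0 0 0> <0 0 2> <0 2 0> <0 2 2> <1 0 0> <1 0 2> <1 2 0> <1 2 2> <2 0 0> <2 0 2> <2 2 0> <2 2 2>}
target <0 2 0> ∈ {TSO,PSO}

SC:no TSO:yes PSO:yes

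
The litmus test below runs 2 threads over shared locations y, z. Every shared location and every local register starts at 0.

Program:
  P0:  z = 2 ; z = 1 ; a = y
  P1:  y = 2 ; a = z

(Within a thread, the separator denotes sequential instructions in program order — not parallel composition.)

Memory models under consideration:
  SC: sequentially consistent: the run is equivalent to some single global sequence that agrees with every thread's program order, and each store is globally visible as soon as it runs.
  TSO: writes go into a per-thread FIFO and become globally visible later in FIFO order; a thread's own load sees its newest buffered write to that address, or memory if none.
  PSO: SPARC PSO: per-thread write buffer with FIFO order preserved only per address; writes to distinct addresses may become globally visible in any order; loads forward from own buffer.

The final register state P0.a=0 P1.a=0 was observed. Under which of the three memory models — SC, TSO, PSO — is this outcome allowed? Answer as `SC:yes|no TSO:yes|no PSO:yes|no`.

outcome vector order: (P0.a,P1.a)
under SC → 01, 20, 21, 22
under TSO → 00, 01, 02, 20, 21, 22
under PSO → 00, 01, 02, 20, 21, 22
target 00 ∈ {TSO,PSO}

SC:no TSO:yes PSO:yes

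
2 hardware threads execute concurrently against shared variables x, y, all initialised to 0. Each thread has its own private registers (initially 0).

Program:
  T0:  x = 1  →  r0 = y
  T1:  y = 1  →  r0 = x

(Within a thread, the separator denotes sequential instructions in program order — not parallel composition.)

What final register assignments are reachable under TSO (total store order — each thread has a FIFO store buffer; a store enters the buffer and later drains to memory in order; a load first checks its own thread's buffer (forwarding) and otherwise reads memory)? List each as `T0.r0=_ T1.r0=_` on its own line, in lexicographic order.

T0.r0=0 T1.r0=0
T0.r0=0 T1.r0=1
T0.r0=1 T1.r0=0
T0.r0=1 T1.r0=1

outcome vector order: (T0.r0,T1.r0)
|TSO outcomes| = 4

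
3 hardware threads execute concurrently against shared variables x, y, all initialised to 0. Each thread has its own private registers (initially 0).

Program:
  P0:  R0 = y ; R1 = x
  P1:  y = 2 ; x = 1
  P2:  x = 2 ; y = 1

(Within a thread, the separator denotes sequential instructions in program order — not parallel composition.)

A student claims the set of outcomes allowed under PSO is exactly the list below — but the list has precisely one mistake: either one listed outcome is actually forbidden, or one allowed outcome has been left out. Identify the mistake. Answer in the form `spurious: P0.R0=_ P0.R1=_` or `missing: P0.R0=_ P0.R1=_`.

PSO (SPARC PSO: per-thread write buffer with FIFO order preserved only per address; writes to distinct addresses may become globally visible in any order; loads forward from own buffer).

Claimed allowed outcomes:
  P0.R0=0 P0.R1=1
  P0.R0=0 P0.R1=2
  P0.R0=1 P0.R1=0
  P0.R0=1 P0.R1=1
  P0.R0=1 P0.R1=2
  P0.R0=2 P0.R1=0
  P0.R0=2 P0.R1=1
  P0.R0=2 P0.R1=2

missing: P0.R0=0 P0.R1=0

outcome vector order: (P0.R0,P0.R1)
PSO: 9 outcomes — {0/0, 0/1, 0/2, 1/0, 1/1, 1/2, 2/0, 2/1, 2/2}
PSO∖claimed = {0/0}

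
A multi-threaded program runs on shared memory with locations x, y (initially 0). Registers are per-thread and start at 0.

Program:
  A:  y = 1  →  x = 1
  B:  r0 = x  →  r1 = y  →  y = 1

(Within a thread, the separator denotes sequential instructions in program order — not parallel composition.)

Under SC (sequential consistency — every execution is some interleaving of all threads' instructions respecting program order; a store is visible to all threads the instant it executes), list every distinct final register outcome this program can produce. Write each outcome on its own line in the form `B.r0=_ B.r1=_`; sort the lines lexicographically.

outcome vector order: (B.r0,B.r1)
|SC outcomes| = 3

B.r0=0 B.r1=0
B.r0=0 B.r1=1
B.r0=1 B.r1=1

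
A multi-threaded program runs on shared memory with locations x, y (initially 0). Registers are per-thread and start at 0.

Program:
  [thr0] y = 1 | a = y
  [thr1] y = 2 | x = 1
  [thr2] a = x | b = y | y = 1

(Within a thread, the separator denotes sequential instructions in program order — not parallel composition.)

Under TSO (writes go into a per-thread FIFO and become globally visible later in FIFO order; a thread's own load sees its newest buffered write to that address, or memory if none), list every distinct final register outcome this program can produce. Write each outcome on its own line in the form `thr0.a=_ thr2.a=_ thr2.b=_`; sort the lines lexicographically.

thr0.a=1 thr2.a=0 thr2.b=0
thr0.a=1 thr2.a=0 thr2.b=1
thr0.a=1 thr2.a=0 thr2.b=2
thr0.a=1 thr2.a=1 thr2.b=1
thr0.a=1 thr2.a=1 thr2.b=2
thr0.a=2 thr2.a=0 thr2.b=0
thr0.a=2 thr2.a=0 thr2.b=1
thr0.a=2 thr2.a=0 thr2.b=2
thr0.a=2 thr2.a=1 thr2.b=2

outcome vector order: (thr0.a,thr2.a,thr2.b)
|TSO outcomes| = 9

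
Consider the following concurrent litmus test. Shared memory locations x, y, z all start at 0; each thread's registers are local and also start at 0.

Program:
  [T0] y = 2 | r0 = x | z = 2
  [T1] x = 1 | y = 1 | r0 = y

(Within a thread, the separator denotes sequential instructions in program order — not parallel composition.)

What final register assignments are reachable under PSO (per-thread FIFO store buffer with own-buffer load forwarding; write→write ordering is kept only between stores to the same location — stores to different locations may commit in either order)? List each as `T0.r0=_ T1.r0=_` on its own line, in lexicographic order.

outcome vector order: (T0.r0,T1.r0)
|PSO outcomes| = 4

T0.r0=0 T1.r0=1
T0.r0=0 T1.r0=2
T0.r0=1 T1.r0=1
T0.r0=1 T1.r0=2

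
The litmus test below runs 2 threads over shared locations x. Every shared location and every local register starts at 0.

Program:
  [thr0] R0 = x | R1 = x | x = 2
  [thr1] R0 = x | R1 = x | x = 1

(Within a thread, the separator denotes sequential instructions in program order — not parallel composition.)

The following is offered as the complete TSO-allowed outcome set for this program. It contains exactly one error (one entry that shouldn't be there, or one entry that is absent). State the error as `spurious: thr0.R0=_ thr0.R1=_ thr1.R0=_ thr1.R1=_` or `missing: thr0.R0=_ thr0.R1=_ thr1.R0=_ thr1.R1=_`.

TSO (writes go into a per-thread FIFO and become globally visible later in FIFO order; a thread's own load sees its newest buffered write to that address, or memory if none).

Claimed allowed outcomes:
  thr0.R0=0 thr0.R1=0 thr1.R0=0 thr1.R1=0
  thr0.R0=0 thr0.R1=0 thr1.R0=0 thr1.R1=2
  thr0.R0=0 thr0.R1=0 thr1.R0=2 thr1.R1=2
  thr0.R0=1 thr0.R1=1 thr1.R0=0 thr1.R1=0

missing: thr0.R0=0 thr0.R1=1 thr1.R0=0 thr1.R1=0

outcome vector order: (thr0.R0,thr0.R1,thr1.R0,thr1.R1)
[TSO] allowed = {<0 0 0 0>; <0 0 0 2>; <0 0 2 2>; <0 1 0 0>; <1 1 0 0>}
TSO∖claimed = {<0 1 0 0>}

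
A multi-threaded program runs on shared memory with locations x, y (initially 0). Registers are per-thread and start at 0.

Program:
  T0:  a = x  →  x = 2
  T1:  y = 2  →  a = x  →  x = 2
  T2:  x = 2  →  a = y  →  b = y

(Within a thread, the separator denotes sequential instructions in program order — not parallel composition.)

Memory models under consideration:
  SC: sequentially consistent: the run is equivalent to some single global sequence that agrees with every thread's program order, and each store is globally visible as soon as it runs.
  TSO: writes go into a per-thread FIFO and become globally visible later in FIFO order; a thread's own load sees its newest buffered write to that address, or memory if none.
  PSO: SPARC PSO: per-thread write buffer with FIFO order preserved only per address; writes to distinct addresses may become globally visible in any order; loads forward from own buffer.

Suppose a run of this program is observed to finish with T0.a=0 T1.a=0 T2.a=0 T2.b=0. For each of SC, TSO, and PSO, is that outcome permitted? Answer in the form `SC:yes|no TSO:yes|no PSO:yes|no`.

SC:no TSO:yes PSO:yes

outcome vector order: (T0.a,T1.a,T2.a,T2.b)
SC (8): (0,0,2,2) (0,2,0,0) (0,2,0,2) (0,2,2,2) (2,0,2,2) (2,2,0,0) (2,2,0,2) (2,2,2,2)
TSO (12): (0,0,0,0) (0,0,0,2) (0,0,2,2) (0,2,0,0) (0,2,0,2) (0,2,2,2) (2,0,0,0) (2,0,0,2) (2,0,2,2) (2,2,0,0) (2,2,0,2) (2,2,2,2)
PSO (12): (0,0,0,0) (0,0,0,2) (0,0,2,2) (0,2,0,0) (0,2,0,2) (0,2,2,2) (2,0,0,0) (2,0,0,2) (2,0,2,2) (2,2,0,0) (2,2,0,2) (2,2,2,2)
target (0,0,0,0) ∈ {TSO,PSO}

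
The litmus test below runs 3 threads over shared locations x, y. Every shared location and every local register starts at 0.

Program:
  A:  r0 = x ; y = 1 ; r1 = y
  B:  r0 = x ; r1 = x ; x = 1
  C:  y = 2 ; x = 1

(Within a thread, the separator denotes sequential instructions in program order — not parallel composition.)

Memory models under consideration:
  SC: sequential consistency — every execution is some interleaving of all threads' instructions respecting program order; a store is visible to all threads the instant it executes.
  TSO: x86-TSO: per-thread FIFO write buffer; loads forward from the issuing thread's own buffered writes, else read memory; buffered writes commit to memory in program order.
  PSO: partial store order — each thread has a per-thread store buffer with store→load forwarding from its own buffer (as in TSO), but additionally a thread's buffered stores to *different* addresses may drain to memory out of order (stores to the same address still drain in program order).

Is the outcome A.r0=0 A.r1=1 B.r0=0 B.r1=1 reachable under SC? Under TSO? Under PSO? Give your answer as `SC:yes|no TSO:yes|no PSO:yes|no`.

SC:yes TSO:yes PSO:yes

outcome vector order: (A.r0,A.r1,B.r0,B.r1)
under SC → (0,1,0,0); (0,1,0,1); (0,1,1,1); (0,2,0,0); (0,2,0,1); (0,2,1,1); (1,1,0,0); (1,1,0,1); (1,1,1,1); (1,2,0,0)
under TSO → (0,1,0,0); (0,1,0,1); (0,1,1,1); (0,2,0,0); (0,2,0,1); (0,2,1,1); (1,1,0,0); (1,1,0,1); (1,1,1,1); (1,2,0,0)
under PSO → (0,1,0,0); (0,1,0,1); (0,1,1,1); (0,2,0,0); (0,2,0,1); (0,2,1,1); (1,1,0,0); (1,1,0,1); (1,1,1,1); (1,2,0,0); (1,2,0,1); (1,2,1,1)
target (0,1,0,1) ∈ {SC,TSO,PSO}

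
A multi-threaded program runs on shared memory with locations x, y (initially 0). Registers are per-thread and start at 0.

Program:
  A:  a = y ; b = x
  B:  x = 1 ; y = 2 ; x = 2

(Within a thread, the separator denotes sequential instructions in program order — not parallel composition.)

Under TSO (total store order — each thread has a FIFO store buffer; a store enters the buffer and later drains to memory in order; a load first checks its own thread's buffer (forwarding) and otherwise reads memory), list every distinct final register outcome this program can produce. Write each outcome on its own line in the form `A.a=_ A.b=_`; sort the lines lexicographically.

outcome vector order: (A.a,A.b)
|TSO outcomes| = 5

A.a=0 A.b=0
A.a=0 A.b=1
A.a=0 A.b=2
A.a=2 A.b=1
A.a=2 A.b=2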